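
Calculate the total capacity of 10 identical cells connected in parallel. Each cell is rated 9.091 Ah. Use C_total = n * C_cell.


C_total = 10 * 9.091 = 90.91 Ah

90.91 Ah


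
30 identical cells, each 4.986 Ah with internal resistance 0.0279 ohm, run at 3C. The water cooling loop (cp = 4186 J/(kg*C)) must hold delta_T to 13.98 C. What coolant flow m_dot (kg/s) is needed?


Step 1: I = 3 * 4.986 = 14.958 A
Step 2: Q_cell = I^2 * R = 14.958^2 * 0.0279 = 6.2424 W
Step 3: Q_total = 30 * 6.2424 = 187.27 W
Step 4: m_dot = Q_total / (cp * dT) = 187.27 / (4186 * 13.98) = 0.003200 kg/s

0.003200 kg/s


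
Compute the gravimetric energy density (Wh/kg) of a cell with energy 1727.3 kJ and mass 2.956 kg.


Convert: E = 1727.3 kJ = 479.81 Wh
ED = E / m = 479.81 / 2.956 = 162.3 Wh/kg

162.3 Wh/kg


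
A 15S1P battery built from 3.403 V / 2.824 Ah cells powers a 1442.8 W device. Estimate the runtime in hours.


Step 1: E_pack = Ns * V_cell * Np * C_cell = 15 * 3.403 * 1 * 2.824 = 144.15 Wh
Step 2: t = E_pack / P = 144.15 / 1442.8 = 0.09991 hr

0.09991 hr


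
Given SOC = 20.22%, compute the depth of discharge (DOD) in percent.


Complement of SOC: DOD = 100% - 20.22% = 79.78%

79.78%


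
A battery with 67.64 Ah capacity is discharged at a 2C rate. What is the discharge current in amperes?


At 2C: I = 2 * 67.64 Ah = 135.28 A

135.28 A


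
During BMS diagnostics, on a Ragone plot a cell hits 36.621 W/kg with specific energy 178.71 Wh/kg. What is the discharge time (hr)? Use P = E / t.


t = E / P = 178.71 / 36.621 = 4.880 hr

4.880 hr


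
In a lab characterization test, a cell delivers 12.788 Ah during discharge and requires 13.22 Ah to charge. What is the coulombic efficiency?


eta_c = Q_dis / Q_chg * 100 = 12.788 / 13.22 * 100 = 96.73%

96.73%


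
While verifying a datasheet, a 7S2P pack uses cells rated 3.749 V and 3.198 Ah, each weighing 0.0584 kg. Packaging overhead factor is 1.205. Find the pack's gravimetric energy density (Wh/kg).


Step 1: V_pack = 7 * 3.749 = 26.243 V
Step 2: C_pack = 2 * 3.198 = 6.396 Ah
Step 3: E_pack = V_pack * C_pack = 26.243 * 6.396 = 167.85 Wh
Step 4: m_pack = 7 * 2 * 0.0584 * 1.205 = 0.98521 kg
Step 5: ED = E_pack / m_pack = 167.85 / 0.98521 = 170.4 Wh/kg

170.4 Wh/kg


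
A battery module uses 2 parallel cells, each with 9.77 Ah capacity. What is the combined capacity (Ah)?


Parallel capacities add: 2 * 9.77 Ah = 19.54 Ah

19.54 Ah


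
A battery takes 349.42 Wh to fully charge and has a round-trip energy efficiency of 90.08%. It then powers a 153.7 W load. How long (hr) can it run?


Step 1: E_discharge = eta/100 * E_charge = 90.08/100 * 349.42 = 314.76 Wh
Step 2: t = E_discharge / P = 314.76 / 153.7 = 2.048 hr

2.048 hr


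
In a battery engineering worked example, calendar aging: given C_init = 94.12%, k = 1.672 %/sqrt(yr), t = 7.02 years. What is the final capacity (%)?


sqrt(t) = sqrt(7.02) = 2.6495
C_final = 94.12 - 1.672 * 2.6495 = 89.69%

89.69%


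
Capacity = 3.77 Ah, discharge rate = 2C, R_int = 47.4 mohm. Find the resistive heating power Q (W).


Convert: R = 47.4 mohm = 0.0474 ohm
Step 1: I = C_rate * capacity = 2 * 3.77 = 7.54 A
Step 2: Q = I^2 * R = 7.54^2 * 0.0474 = 56.852 * 0.0474 = 2.695 W

2.695 W


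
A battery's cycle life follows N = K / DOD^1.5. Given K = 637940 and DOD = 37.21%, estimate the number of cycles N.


Step 1: DOD^1.5 = 37.21^1.5 = 226.98
Step 2: N = 637940 / 226.98 = 2811 cycles

2811 cycles


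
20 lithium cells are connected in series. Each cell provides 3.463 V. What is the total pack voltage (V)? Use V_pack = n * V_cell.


With 20 cells in series at 3.463 V each, V_pack = 69.26 V

69.26 V


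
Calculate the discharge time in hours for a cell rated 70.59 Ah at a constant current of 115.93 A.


t = capacity / current = 70.59 / 115.93 = 0.6089 hr

0.6089 hr


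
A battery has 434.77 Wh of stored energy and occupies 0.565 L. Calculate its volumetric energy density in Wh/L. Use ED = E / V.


Volumetric ED = 434.77 Wh / 0.565 L = 769.5 Wh/L

769.5 Wh/L


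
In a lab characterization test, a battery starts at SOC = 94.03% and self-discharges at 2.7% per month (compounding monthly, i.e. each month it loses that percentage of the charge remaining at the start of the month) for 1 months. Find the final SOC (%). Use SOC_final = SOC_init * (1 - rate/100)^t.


decay = (1 - 2.7/100)^1 = 0.973
SOC_final = 94.03 * 0.973 = 91.49%

91.49%


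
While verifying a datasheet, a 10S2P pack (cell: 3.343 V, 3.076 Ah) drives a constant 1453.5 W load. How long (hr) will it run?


Step 1: E_pack = Ns * V_cell * Np * C_cell = 10 * 3.343 * 2 * 3.076 = 205.66 Wh
Step 2: t = E_pack / P = 205.66 / 1453.5 = 0.1415 hr

0.1415 hr


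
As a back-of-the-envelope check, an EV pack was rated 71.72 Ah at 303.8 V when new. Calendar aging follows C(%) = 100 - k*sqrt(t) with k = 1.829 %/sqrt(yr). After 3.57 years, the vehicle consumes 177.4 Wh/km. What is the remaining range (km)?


Step 1: capacity retention = 100 - 1.829 * sqrt(3.57) = 100 - 1.829 * 1.8894 = 96.544%
Step 2: C_now = 71.72 * 96.544/100 = 69.241 Ah
Step 3: E_pack = V * C_now = 303.8 * 69.241 = 21035 Wh
Step 4: range = E_pack / consumption = 21035 / 177.4 = 118.6 km

118.6 km


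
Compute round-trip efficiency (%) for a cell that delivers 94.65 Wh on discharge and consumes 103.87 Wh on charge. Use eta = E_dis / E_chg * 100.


eta_e = E_dis / E_chg * 100 = 94.65 / 103.87 * 100 = 91.12%

91.12%


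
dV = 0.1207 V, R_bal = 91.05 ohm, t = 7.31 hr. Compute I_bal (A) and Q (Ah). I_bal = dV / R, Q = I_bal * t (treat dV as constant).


I_bal = dV / R = 0.1207 / 91.05 = 0.0013256 A
Q = I_bal * t = 0.0013256 * 7.31 = 0.009690 Ah

I=0.0013256 A, Q=0.009690 Ah


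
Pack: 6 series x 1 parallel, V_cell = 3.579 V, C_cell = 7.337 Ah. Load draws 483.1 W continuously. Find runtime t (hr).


Step 1: E_pack = Ns * V_cell * Np * C_cell = 6 * 3.579 * 1 * 7.337 = 157.55 Wh
Step 2: t = E_pack / P = 157.55 / 483.1 = 0.3261 hr

0.3261 hr


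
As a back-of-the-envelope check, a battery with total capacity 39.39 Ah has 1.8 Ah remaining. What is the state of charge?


SOC% = 1.8 / 39.39 * 100 = 4.570%

4.570%


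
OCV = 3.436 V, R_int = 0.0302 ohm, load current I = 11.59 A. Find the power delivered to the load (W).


Step 1: V_terminal = OCV - I*R = 3.436 - 11.59 * 0.0302 = 3.086 V
Step 2: P_out = V_terminal * I = 3.086 * 11.59 = 35.77 W

35.77 W


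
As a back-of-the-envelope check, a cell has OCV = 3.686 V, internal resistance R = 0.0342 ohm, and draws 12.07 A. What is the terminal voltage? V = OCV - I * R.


V = OCV - I*R = 3.686 - 12.07 * 0.0342 = 3.273 V

3.273 V


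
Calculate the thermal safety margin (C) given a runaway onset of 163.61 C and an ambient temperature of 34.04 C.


margin = T_onset - T_ambient = 163.61 - 34.04 = 129.57 C

129.57 C


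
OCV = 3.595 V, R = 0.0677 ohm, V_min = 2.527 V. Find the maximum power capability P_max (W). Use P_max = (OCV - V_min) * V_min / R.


P_max = (OCV - V_min) * V_min / R = (3.595 - 2.527) * 2.527 / 0.0677 = 1.068 * 2.527 / 0.0677 = 39.86 W

39.86 W


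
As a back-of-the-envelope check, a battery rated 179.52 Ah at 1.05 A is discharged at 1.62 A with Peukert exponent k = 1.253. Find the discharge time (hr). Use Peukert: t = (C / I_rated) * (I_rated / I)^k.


Step 1: t_rated = C / I_rated = 179.52 / 1.05 = 170.97 hr
Step 2: ratio = 1.05 / 1.62 = 0.64815
Step 3: ratio^k = 0.64815^1.253 = 0.5808
Step 4: t = t_rated * ratio^k = 170.97 * 0.5808 = 99.30 hr

99.30 hr


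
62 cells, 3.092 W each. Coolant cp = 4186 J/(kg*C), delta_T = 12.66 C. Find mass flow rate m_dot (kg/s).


Q_total = 62 * 3.092 = 191.7 W
m_dot = Q_total / (cp * dT) = 191.7 / (4186 * 12.66) = 0.003617 kg/s

0.003617 kg/s


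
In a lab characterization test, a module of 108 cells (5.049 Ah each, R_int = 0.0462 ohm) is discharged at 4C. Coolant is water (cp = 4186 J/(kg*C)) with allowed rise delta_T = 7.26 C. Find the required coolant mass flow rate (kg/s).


Step 1: I = 4 * 5.049 = 20.196 A
Step 2: Q_cell = I^2 * R = 20.196^2 * 0.0462 = 18.844 W
Step 3: Q_total = 108 * 18.844 = 2035.2 W
Step 4: m_dot = Q_total / (cp * dT) = 2035.2 / (4186 * 7.26) = 0.06697 kg/s

0.06697 kg/s


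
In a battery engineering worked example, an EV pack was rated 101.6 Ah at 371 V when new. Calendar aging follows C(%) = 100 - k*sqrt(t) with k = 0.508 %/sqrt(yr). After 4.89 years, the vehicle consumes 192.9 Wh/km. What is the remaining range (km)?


Step 1: capacity retention = 100 - 0.508 * sqrt(4.89) = 100 - 0.508 * 2.2113 = 98.877%
Step 2: C_now = 101.6 * 98.877/100 = 100.46 Ah
Step 3: E_pack = V * C_now = 371 * 100.46 = 37271 Wh
Step 4: range = E_pack / consumption = 37271 / 192.9 = 193.2 km

193.2 km


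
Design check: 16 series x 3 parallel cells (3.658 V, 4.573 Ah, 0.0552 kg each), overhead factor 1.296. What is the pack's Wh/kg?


Step 1: V_pack = 16 * 3.658 = 58.528 V
Step 2: C_pack = 3 * 4.573 = 13.719 Ah
Step 3: E_pack = V_pack * C_pack = 58.528 * 13.719 = 802.95 Wh
Step 4: m_pack = 16 * 3 * 0.0552 * 1.296 = 3.4339 kg
Step 5: ED = E_pack / m_pack = 802.95 / 3.4339 = 233.8 Wh/kg

233.8 Wh/kg


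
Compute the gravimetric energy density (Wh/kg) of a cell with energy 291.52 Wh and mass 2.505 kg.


ED = E / m = 291.52 / 2.505 = 116.4 Wh/kg

116.4 Wh/kg


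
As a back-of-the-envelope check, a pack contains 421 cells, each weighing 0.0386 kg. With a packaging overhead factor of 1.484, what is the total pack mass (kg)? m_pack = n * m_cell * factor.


m_pack = n * m_cell * overhead = 421 * 0.0386 * 1.484 = 24.12 kg

24.12 kg


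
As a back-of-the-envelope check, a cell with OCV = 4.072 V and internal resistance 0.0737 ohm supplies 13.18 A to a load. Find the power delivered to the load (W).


Step 1: V_terminal = OCV - I*R = 4.072 - 13.18 * 0.0737 = 3.1006 V
Step 2: P_out = V_terminal * I = 3.1006 * 13.18 = 40.87 W

40.87 W


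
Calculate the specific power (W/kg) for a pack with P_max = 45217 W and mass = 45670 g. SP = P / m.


Convert: m = 45670 g = 45.67 kg
Specific power = 45217 W / 45.67 kg = 990.1 W/kg

990.1 W/kg


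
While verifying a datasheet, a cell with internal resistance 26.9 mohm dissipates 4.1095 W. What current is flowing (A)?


Convert: R = 26.9 mohm = 0.0269 ohm
I = sqrt(Q / R) = sqrt(4.1095 / 0.0269) = sqrt(152.77) = 12.36 A

12.36 A


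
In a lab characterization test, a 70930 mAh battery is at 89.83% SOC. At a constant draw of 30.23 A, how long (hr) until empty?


Convert: C_total = 70930 mAh = 70.93 Ah
Step 1: remaining = SOC/100 * C_total = 89.83/100 * 70.93 = 63.716 Ah
Step 2: t = remaining / I = 63.716 / 30.23 = 2.108 hr

2.108 hr


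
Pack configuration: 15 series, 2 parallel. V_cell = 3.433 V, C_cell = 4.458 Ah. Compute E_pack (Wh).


V_pack = 15 * 3.433 = 51.495 V
C_pack = 2 * 4.458 = 8.916 Ah
E = V_pack * C_pack = 51.495 * 8.916 = 459.1 Wh

459.1 Wh


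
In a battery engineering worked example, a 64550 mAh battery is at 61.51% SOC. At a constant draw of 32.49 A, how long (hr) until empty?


Convert: C_total = 64550 mAh = 64.55 Ah
Step 1: remaining = SOC/100 * C_total = 61.51/100 * 64.55 = 39.705 Ah
Step 2: t = remaining / I = 39.705 / 32.49 = 1.222 hr

1.222 hr


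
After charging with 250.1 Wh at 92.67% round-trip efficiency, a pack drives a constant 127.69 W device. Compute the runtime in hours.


Step 1: E_discharge = eta/100 * E_charge = 92.67/100 * 250.1 = 231.77 Wh
Step 2: t = E_discharge / P = 231.77 / 127.69 = 1.815 hr

1.815 hr


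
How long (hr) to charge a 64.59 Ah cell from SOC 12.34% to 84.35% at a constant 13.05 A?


Step 1: dSOC = 84.35% - 12.34% = 72.01%
Step 2: delta_Ah = 64.59 * 72.01 / 100 = 46.511 Ah
Step 3: t = 46.511 / 13.05 = 3.564 hr

3.564 hr


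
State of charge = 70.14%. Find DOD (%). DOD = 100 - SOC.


DOD = 100 - SOC = 100 - 70.14 = 29.86%

29.86%


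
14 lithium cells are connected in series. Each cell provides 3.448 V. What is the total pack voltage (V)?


Series voltages add: 14 * 3.448 V = 48.272 V

48.272 V


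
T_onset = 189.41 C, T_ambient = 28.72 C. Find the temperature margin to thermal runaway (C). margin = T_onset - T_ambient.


Safety margin = 189.41 C - 28.72 C = 160.69 C

160.69 C


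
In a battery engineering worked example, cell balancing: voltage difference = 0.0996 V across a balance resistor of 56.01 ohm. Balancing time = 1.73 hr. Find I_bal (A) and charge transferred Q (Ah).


First, Ohm's law: I_bal = 0.0996 V / 56.01 ohm = 0.0017783 A
Then Q = I * t = 0.0017783 A * 1.73 hr = 0.003076 Ah

I=0.0017783 A, Q=0.003076 Ah


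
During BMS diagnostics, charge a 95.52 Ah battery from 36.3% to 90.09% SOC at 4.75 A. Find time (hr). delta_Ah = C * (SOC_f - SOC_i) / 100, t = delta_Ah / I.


Step 1: dSOC = 90.09% - 36.3% = 53.79%
Step 2: delta_Ah = 95.52 * 53.79 / 100 = 51.38 Ah
Step 3: t = 51.38 / 4.75 = 10.82 hr

10.82 hr


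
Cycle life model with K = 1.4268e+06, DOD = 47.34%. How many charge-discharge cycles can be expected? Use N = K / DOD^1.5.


DOD^1.5 = 325.72
N = K / DOD^1.5 = 1.4268e+06 / 325.72 = 4380

4380 cycles


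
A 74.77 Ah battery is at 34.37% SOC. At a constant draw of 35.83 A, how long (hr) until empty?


Step 1: remaining = SOC/100 * C_total = 34.37/100 * 74.77 = 25.698 Ah
Step 2: t = remaining / I = 25.698 / 35.83 = 0.7172 hr

0.7172 hr


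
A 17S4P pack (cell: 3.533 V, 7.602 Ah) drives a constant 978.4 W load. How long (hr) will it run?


Step 1: E_pack = Ns * V_cell * Np * C_cell = 17 * 3.533 * 4 * 7.602 = 1826.3 Wh
Step 2: t = E_pack / P = 1826.3 / 978.4 = 1.867 hr

1.867 hr


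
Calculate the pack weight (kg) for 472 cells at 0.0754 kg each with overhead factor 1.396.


Cell mass sum = 472 * 0.0754 = 35.589 kg
With overhead 1.396: m_pack = 35.589 * 1.396 = 49.68 kg

49.68 kg


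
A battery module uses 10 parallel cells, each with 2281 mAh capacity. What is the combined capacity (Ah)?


Convert: C_cell = 2281 mAh = 2.281 Ah
C_total = 10 * 2.281 = 22.81 Ah

22.81 Ah


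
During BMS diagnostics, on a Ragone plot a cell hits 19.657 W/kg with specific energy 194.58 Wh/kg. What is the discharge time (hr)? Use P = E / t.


t = E / P = 194.58 / 19.657 = 9.899 hr

9.899 hr


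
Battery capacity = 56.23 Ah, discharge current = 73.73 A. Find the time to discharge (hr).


t = capacity / current = 56.23 / 73.73 = 0.7626 hr

0.7626 hr


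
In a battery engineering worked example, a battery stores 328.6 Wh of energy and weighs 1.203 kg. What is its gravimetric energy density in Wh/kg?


ED = E / m = 328.6 / 1.203 = 273.2 Wh/kg

273.2 Wh/kg


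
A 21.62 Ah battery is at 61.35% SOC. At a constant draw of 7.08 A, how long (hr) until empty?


Step 1: remaining = SOC/100 * C_total = 61.35/100 * 21.62 = 13.264 Ah
Step 2: t = remaining / I = 13.264 / 7.08 = 1.873 hr

1.873 hr


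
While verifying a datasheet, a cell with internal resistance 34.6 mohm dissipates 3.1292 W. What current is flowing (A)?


Convert: R = 34.6 mohm = 0.0346 ohm
I = sqrt(Q / R) = sqrt(3.1292 / 0.0346) = sqrt(90.439) = 9.510 A

9.510 A


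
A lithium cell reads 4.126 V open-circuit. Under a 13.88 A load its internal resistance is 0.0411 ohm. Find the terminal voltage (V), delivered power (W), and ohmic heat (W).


Step 1: V_terminal = OCV - I*R = 4.126 - 13.88 * 0.0411 = 3.5555 V
Step 2: P_out = V_terminal * I = 3.5555 * 13.88 = 49.35 W
Step 3: Q = I^2 * R = 13.88^2 * 0.0411 = 7.918 W

V=3.5555 V, P=49.35 W, Q=7.918 W


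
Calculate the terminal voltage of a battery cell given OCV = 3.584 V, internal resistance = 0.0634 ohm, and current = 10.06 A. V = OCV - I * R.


V = OCV - I*R = 3.584 - 10.06 * 0.0634 = 2.946 V

2.946 V


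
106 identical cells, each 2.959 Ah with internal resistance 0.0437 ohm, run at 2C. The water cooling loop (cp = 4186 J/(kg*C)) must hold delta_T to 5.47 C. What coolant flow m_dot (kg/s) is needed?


Step 1: I = 2 * 2.959 = 5.918 A
Step 2: Q_cell = I^2 * R = 5.918^2 * 0.0437 = 1.5305 W
Step 3: Q_total = 106 * 1.5305 = 162.23 W
Step 4: m_dot = Q_total / (cp * dT) = 162.23 / (4186 * 5.47) = 0.007085 kg/s

0.007085 kg/s


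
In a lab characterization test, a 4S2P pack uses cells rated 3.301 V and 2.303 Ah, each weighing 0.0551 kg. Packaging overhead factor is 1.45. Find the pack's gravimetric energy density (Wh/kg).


Step 1: V_pack = 4 * 3.301 = 13.204 V
Step 2: C_pack = 2 * 2.303 = 4.606 Ah
Step 3: E_pack = V_pack * C_pack = 13.204 * 4.606 = 60.818 Wh
Step 4: m_pack = 4 * 2 * 0.0551 * 1.45 = 0.63916 kg
Step 5: ED = E_pack / m_pack = 60.818 / 0.63916 = 95.15 Wh/kg

95.15 Wh/kg


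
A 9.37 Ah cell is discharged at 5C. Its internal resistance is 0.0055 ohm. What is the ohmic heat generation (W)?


Step 1: I = C_rate * capacity = 5 * 9.37 = 46.85 A
Step 2: Q = I^2 * R = 46.85^2 * 0.0055 = 2194.9 * 0.0055 = 12.07 W

12.07 W


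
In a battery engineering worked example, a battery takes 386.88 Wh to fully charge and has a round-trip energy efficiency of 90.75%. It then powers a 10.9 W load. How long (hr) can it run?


Step 1: E_discharge = eta/100 * E_charge = 90.75/100 * 386.88 = 351.09 Wh
Step 2: t = E_discharge / P = 351.09 / 10.9 = 32.21 hr

32.21 hr


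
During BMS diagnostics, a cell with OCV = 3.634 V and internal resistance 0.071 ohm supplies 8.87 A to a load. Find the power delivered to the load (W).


Step 1: V_terminal = OCV - I*R = 3.634 - 8.87 * 0.071 = 3.0042 V
Step 2: P_out = V_terminal * I = 3.0042 * 8.87 = 26.65 W

26.65 W


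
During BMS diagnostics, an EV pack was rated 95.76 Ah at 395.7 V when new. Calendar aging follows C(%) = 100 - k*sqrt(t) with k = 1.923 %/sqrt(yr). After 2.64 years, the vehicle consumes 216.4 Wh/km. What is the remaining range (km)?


Step 1: capacity retention = 100 - 1.923 * sqrt(2.64) = 100 - 1.923 * 1.6248 = 96.876%
Step 2: C_now = 95.76 * 96.876/100 = 92.768 Ah
Step 3: E_pack = V * C_now = 395.7 * 92.768 = 36708 Wh
Step 4: range = E_pack / consumption = 36708 / 216.4 = 169.6 km

169.6 km


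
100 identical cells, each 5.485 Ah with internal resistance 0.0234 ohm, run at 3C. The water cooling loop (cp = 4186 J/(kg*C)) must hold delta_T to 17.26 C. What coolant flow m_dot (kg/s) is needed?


Step 1: I = 3 * 5.485 = 16.455 A
Step 2: Q_cell = I^2 * R = 16.455^2 * 0.0234 = 6.3359 W
Step 3: Q_total = 100 * 6.3359 = 633.59 W
Step 4: m_dot = Q_total / (cp * dT) = 633.59 / (4186 * 17.26) = 0.008769 kg/s

0.008769 kg/s


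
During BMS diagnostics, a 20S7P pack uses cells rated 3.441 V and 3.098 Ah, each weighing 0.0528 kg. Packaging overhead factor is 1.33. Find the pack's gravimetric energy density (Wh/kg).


Step 1: V_pack = 20 * 3.441 = 68.82 V
Step 2: C_pack = 7 * 3.098 = 21.686 Ah
Step 3: E_pack = V_pack * C_pack = 68.82 * 21.686 = 1492.4 Wh
Step 4: m_pack = 20 * 7 * 0.0528 * 1.33 = 9.8314 kg
Step 5: ED = E_pack / m_pack = 1492.4 / 9.8314 = 151.8 Wh/kg

151.8 Wh/kg


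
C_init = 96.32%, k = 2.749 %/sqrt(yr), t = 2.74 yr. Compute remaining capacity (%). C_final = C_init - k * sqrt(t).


Step 1: sqrt(2.74 yr) = 1.6553
Step 2: drop = 2.749 * 1.6553 = 4.5504
Step 3: C_final = 96.32 - 4.5504 = 91.77%

91.77%


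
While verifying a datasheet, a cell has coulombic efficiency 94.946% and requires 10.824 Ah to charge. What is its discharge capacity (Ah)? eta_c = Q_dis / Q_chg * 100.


Q_dis = eta/100 * Q_chg = 94.946/100 * 10.824 = 10.28 Ah

10.28 Ah


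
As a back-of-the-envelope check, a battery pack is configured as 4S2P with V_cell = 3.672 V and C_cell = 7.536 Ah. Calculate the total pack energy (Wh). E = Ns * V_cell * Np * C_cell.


V_pack = 4 * 3.672 = 14.688 V
C_pack = 2 * 7.536 = 15.072 Ah
E = V_pack * C_pack = 14.688 * 15.072 = 221.4 Wh

221.4 Wh


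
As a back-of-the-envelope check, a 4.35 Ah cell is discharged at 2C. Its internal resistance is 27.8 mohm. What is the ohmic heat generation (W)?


Convert: R = 27.8 mohm = 0.0278 ohm
Step 1: I = C_rate * capacity = 2 * 4.35 = 8.7 A
Step 2: Q = I^2 * R = 8.7^2 * 0.0278 = 75.69 * 0.0278 = 2.104 W

2.104 W


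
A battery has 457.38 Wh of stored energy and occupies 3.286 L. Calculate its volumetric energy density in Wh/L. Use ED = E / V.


ED = E / V = 457.38 / 3.286 = 139.2 Wh/L

139.2 Wh/L


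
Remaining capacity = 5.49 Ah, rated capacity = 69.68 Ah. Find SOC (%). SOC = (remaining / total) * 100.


SOC% = 5.49 / 69.68 * 100 = 7.879%

7.879%


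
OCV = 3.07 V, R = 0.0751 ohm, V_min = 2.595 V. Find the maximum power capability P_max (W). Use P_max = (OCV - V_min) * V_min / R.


P_max = (OCV - V_min) * V_min / R = (3.07 - 2.595) * 2.595 / 0.0751 = 0.475 * 2.595 / 0.0751 = 16.41 W

16.41 W


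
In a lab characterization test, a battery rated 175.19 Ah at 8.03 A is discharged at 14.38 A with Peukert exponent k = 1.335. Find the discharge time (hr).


Step 1: t_rated = C / I_rated = 175.19 / 8.03 = 21.817 hr
Step 2: ratio = 8.03 / 14.38 = 0.55841
Step 3: ratio^k = 0.55841^1.335 = 0.45939
Step 4: t = t_rated * ratio^k = 21.817 * 0.45939 = 10.02 hr

10.02 hr


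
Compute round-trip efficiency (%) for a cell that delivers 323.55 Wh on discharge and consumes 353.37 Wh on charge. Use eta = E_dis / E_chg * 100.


eta_e = E_dis / E_chg * 100 = 323.55 / 353.37 * 100 = 91.56%

91.56%


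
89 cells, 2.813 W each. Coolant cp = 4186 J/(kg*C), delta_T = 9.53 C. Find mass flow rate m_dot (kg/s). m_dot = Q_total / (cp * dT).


Q_total = 89 * 2.813 = 250.36 W
m_dot = Q_total / (cp * dT) = 250.36 / (4186 * 9.53) = 0.006276 kg/s

0.006276 kg/s


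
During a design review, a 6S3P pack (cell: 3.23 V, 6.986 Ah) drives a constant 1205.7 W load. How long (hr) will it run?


Step 1: E_pack = Ns * V_cell * Np * C_cell = 6 * 3.23 * 3 * 6.986 = 406.17 Wh
Step 2: t = E_pack / P = 406.17 / 1205.7 = 0.3369 hr

0.3369 hr


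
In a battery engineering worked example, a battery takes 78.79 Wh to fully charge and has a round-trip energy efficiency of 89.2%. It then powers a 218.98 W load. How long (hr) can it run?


Step 1: E_discharge = eta/100 * E_charge = 89.2/100 * 78.79 = 70.281 Wh
Step 2: t = E_discharge / P = 70.281 / 218.98 = 0.3209 hr

0.3209 hr


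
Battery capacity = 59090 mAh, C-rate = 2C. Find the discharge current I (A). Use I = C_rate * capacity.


Convert: capacity = 59090 mAh = 59.09 Ah
I = C_rate * capacity = 2 * 59.09 = 118.18 A

118.18 A


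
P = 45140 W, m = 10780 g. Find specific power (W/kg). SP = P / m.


Convert: m = 10780 g = 10.78 kg
SP = P / m = 45140 / 10.78 = 4187 W/kg

4187 W/kg


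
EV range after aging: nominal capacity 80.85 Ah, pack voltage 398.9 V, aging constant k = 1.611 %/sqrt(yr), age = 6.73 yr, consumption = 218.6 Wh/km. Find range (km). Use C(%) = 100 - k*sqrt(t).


Step 1: capacity retention = 100 - 1.611 * sqrt(6.73) = 100 - 1.611 * 2.5942 = 95.821%
Step 2: C_now = 80.85 * 95.821/100 = 77.471 Ah
Step 3: E_pack = V * C_now = 398.9 * 77.471 = 30903 Wh
Step 4: range = E_pack / consumption = 30903 / 218.6 = 141.4 km

141.4 km


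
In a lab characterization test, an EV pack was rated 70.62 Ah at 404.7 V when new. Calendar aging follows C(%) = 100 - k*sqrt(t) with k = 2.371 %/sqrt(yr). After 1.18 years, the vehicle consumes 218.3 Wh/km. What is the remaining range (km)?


Step 1: capacity retention = 100 - 2.371 * sqrt(1.18) = 100 - 2.371 * 1.0863 = 97.424%
Step 2: C_now = 70.62 * 97.424/100 = 68.801 Ah
Step 3: E_pack = V * C_now = 404.7 * 68.801 = 27844 Wh
Step 4: range = E_pack / consumption = 27844 / 218.3 = 127.5 km

127.5 km


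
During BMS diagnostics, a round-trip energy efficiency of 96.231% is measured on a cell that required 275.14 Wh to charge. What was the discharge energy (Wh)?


E_dis = eta/100 * E_chg = 96.231/100 * 275.14 = 264.8 Wh

264.8 Wh


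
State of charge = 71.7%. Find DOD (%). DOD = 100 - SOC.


Complement of SOC: DOD = 100% - 71.7% = 28.3%

28.3%


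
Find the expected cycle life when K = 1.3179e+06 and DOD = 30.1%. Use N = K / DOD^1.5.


DOD^1.5 = 165.14
N = K / DOD^1.5 = 1.3179e+06 / 165.14 = 7981

7981 cycles


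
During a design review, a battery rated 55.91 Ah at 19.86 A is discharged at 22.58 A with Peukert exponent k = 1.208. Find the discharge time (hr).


t_rated = C / I_rated = 55.91 / 19.86 = 2.8152 hr
(I_rated/I)^k = (0.87954)^1.208 = 0.85637
t = t_rated * (I_rated/I)^k = 2.8152 * 0.85637 = 2.411 hr

2.411 hr


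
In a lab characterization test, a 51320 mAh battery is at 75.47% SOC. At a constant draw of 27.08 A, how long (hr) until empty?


Convert: C_total = 51320 mAh = 51.32 Ah
Step 1: remaining = SOC/100 * C_total = 75.47/100 * 51.32 = 38.731 Ah
Step 2: t = remaining / I = 38.731 / 27.08 = 1.430 hr

1.430 hr


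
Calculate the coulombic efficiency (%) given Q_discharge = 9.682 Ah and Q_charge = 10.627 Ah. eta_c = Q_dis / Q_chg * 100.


eta_c = Q_dis / Q_chg * 100 = 9.682 / 10.627 * 100 = 91.11%

91.11%


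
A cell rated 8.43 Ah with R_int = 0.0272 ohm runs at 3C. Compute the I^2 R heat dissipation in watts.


Step 1: I = C_rate * capacity = 3 * 8.43 = 25.29 A
Step 2: Q = I^2 * R = 25.29^2 * 0.0272 = 639.58 * 0.0272 = 17.40 W

17.40 W


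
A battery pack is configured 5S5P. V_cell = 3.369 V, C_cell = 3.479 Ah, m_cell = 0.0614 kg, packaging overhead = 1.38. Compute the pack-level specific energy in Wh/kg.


Step 1: V_pack = 5 * 3.369 = 16.845 V
Step 2: C_pack = 5 * 3.479 = 17.395 Ah
Step 3: E_pack = V_pack * C_pack = 16.845 * 17.395 = 293.02 Wh
Step 4: m_pack = 5 * 5 * 0.0614 * 1.38 = 2.1183 kg
Step 5: ED = E_pack / m_pack = 293.02 / 2.1183 = 138.3 Wh/kg

138.3 Wh/kg


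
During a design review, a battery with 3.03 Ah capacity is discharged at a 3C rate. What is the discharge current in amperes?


At 3C: I = 3 * 3.03 Ah = 9.09 A

9.09 A


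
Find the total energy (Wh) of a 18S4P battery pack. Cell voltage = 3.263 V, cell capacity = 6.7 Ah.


E = Ns * Vcell * Np * Ccell = 18 * 3.263 * 4 * 6.7 = 1574 Wh

1574 Wh


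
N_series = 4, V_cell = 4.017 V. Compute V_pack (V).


With 4 cells in series at 4.017 V each, V_pack = 16.068 V

16.068 V


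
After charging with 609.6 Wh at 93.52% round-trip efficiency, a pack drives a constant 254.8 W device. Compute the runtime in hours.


Step 1: E_discharge = eta/100 * E_charge = 93.52/100 * 609.6 = 570.1 Wh
Step 2: t = E_discharge / P = 570.1 / 254.8 = 2.237 hr

2.237 hr


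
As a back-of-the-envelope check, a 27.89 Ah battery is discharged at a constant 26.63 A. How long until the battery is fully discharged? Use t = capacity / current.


Runtime = 27.89 Ah / 26.63 A = 1.047 hr

1.047 hr


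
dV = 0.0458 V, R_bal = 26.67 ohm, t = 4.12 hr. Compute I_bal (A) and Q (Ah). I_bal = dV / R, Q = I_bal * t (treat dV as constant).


I_bal = dV / R = 0.0458 / 26.67 = 0.0017173 A
Q = I_bal * t = 0.0017173 * 4.12 = 0.007075 Ah

I=0.0017173 A, Q=0.007075 Ah


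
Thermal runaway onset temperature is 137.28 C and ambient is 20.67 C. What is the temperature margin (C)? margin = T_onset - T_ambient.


margin = T_onset - T_ambient = 137.28 - 20.67 = 116.61 C

116.61 C


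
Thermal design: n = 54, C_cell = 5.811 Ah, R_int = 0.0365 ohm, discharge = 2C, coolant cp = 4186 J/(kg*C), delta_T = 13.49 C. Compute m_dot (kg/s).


Step 1: I = 2 * 5.811 = 11.622 A
Step 2: Q_cell = I^2 * R = 11.622^2 * 0.0365 = 4.9301 W
Step 3: Q_total = 54 * 4.9301 = 266.23 W
Step 4: m_dot = Q_total / (cp * dT) = 266.23 / (4186 * 13.49) = 0.004715 kg/s

0.004715 kg/s


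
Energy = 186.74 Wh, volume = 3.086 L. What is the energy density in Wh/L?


ED = E / V = 186.74 / 3.086 = 60.51 Wh/L

60.51 Wh/L


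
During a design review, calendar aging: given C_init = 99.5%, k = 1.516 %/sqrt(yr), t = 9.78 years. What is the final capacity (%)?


sqrt(t) = sqrt(9.78) = 3.1273
C_final = 99.5 - 1.516 * 3.1273 = 94.76%

94.76%


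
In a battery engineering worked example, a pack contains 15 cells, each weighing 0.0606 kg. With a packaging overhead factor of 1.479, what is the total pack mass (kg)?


m_pack = n * m_cell * overhead = 15 * 0.0606 * 1.479 = 1.344 kg

1.344 kg


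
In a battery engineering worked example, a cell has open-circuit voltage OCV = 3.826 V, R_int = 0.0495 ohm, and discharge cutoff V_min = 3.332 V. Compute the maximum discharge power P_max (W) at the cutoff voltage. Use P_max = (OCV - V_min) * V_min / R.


P_max = (OCV - V_min) * V_min / R = (3.826 - 3.332) * 3.332 / 0.0495 = 0.494 * 3.332 / 0.0495 = 33.25 W

33.25 W


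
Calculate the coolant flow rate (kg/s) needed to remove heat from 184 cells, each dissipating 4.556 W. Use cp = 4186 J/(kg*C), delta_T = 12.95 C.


Q_total = 184 * 4.556 = 838.3 W
m_dot = Q_total / (cp * dT) = 838.3 / (4186 * 12.95) = 0.01546 kg/s

0.01546 kg/s


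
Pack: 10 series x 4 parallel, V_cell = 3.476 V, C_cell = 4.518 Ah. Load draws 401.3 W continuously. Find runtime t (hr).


Step 1: E_pack = Ns * V_cell * Np * C_cell = 10 * 3.476 * 4 * 4.518 = 628.18 Wh
Step 2: t = E_pack / P = 628.18 / 401.3 = 1.565 hr

1.565 hr


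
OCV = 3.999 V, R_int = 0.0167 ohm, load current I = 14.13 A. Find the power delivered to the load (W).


Step 1: V_terminal = OCV - I*R = 3.999 - 14.13 * 0.0167 = 3.763 V
Step 2: P_out = V_terminal * I = 3.763 * 14.13 = 53.17 W

53.17 W


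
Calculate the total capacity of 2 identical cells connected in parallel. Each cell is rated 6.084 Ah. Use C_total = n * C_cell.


Parallel capacities add: 2 * 6.084 Ah = 12.168 Ah

12.168 Ah


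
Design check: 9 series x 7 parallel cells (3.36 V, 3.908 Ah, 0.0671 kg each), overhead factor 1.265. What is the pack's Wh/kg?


Step 1: V_pack = 9 * 3.36 = 30.24 V
Step 2: C_pack = 7 * 3.908 = 27.356 Ah
Step 3: E_pack = V_pack * C_pack = 30.24 * 27.356 = 827.25 Wh
Step 4: m_pack = 9 * 7 * 0.0671 * 1.265 = 5.3475 kg
Step 5: ED = E_pack / m_pack = 827.25 / 5.3475 = 154.7 Wh/kg

154.7 Wh/kg


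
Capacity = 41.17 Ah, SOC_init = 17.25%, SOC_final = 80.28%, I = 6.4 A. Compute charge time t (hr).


Step 1: dSOC = 80.28% - 17.25% = 63.03%
Step 2: delta_Ah = 41.17 * 63.03 / 100 = 25.949 Ah
Step 3: t = 25.949 / 6.4 = 4.055 hr

4.055 hr


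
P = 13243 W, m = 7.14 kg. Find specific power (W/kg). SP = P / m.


Specific power = 13243 W / 7.14 kg = 1855 W/kg

1855 W/kg


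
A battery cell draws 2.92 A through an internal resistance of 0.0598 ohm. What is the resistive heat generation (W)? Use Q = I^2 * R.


I^2 = 8.5264
Q = 8.5264 * 0.0598 = 0.5099 W

0.5099 W


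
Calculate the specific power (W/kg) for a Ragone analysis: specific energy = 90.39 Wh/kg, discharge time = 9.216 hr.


P_specific = E / t = 90.39 / 9.216 = 9.808 W/kg

9.808 W/kg


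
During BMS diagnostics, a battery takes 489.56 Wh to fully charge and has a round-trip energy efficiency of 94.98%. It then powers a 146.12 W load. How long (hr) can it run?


Step 1: E_discharge = eta/100 * E_charge = 94.98/100 * 489.56 = 464.98 Wh
Step 2: t = E_discharge / P = 464.98 / 146.12 = 3.182 hr

3.182 hr


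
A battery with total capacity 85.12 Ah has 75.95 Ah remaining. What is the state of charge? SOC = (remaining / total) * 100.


SOC = (remaining / total) * 100 = (75.95 / 85.12) * 100 = 89.23%

89.23%


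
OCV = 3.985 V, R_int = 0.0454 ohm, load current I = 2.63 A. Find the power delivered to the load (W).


Step 1: V_terminal = OCV - I*R = 3.985 - 2.63 * 0.0454 = 3.8656 V
Step 2: P_out = V_terminal * I = 3.8656 * 2.63 = 10.17 W

10.17 W


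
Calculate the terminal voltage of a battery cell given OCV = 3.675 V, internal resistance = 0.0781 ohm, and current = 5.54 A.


V = OCV - I*R = 3.675 - 5.54 * 0.0781 = 3.242 V

3.242 V


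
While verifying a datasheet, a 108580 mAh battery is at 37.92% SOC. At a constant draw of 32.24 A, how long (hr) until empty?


Convert: C_total = 108580 mAh = 108.58 Ah
Step 1: remaining = SOC/100 * C_total = 37.92/100 * 108.58 = 41.174 Ah
Step 2: t = remaining / I = 41.174 / 32.24 = 1.277 hr

1.277 hr


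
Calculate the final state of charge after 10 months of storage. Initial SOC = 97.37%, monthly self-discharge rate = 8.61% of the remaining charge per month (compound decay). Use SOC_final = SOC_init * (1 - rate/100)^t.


Monthly retention factor = 1 - 8.61/100 = 0.9139
Over 10 months: factor^10 = 0.40643
SOC_final = 97.37 * 0.40643 = 39.57%

39.57%


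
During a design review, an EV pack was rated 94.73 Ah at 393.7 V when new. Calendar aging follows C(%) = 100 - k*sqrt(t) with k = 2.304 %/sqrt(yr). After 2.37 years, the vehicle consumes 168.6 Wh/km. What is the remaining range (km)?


Step 1: capacity retention = 100 - 2.304 * sqrt(2.37) = 100 - 2.304 * 1.5395 = 96.453%
Step 2: C_now = 94.73 * 96.453/100 = 91.37 Ah
Step 3: E_pack = V * C_now = 393.7 * 91.37 = 35972 Wh
Step 4: range = E_pack / consumption = 35972 / 168.6 = 213.4 km

213.4 km


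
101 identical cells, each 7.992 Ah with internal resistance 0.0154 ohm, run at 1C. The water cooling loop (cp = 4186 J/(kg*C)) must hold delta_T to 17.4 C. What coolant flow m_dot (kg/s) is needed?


Step 1: I = 1 * 7.992 = 7.992 A
Step 2: Q_cell = I^2 * R = 7.992^2 * 0.0154 = 0.98363 W
Step 3: Q_total = 101 * 0.98363 = 99.347 W
Step 4: m_dot = Q_total / (cp * dT) = 99.347 / (4186 * 17.4) = 0.001364 kg/s

0.001364 kg/s


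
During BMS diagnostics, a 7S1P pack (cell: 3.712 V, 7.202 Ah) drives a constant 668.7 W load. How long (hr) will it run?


Step 1: E_pack = Ns * V_cell * Np * C_cell = 7 * 3.712 * 1 * 7.202 = 187.14 Wh
Step 2: t = E_pack / P = 187.14 / 668.7 = 0.2799 hr

0.2799 hr


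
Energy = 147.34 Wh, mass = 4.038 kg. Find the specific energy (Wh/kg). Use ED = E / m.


ED = E / m = 147.34 / 4.038 = 36.49 Wh/kg

36.49 Wh/kg


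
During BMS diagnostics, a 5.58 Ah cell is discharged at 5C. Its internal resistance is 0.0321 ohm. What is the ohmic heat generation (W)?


Step 1: I = C_rate * capacity = 5 * 5.58 = 27.9 A
Step 2: Q = I^2 * R = 27.9^2 * 0.0321 = 778.41 * 0.0321 = 24.99 W

24.99 W


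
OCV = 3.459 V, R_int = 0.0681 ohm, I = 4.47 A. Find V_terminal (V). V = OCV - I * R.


V = OCV - I*R = 3.459 - 4.47 * 0.0681 = 3.155 V

3.155 V


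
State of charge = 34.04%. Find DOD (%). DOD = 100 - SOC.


DOD = 100 - SOC = 100 - 34.04 = 65.96%

65.96%


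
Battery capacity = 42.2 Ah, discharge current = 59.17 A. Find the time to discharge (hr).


Runtime = 42.2 Ah / 59.17 A = 0.7132 hr

0.7132 hr


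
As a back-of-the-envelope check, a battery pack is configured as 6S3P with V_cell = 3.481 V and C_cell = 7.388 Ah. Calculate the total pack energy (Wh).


E = Ns * Vcell * Np * Ccell = 6 * 3.481 * 3 * 7.388 = 462.9 Wh

462.9 Wh


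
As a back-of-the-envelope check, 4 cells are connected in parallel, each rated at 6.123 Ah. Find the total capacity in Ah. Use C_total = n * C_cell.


C_total = 4 * 6.123 = 24.492 Ah

24.492 Ah


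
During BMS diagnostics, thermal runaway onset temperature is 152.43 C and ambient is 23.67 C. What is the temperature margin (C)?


margin = T_onset - T_ambient = 152.43 - 23.67 = 128.76 C

128.76 C


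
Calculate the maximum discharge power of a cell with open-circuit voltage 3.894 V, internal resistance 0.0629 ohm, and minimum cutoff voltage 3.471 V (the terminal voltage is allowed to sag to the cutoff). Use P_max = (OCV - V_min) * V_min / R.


dV = OCV - V_min = 0.423 V (so I_max = dV / R)
P_max = dV * V_min / R = 0.423 * 3.471 / 0.0629 = 23.34 W

23.34 W


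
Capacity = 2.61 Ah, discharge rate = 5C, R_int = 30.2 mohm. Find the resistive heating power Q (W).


Convert: R = 30.2 mohm = 0.0302 ohm
Step 1: I = C_rate * capacity = 5 * 2.61 = 13.05 A
Step 2: Q = I^2 * R = 13.05^2 * 0.0302 = 170.3 * 0.0302 = 5.143 W

5.143 W


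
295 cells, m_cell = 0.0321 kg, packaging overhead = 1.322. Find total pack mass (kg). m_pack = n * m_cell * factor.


Cell mass sum = 295 * 0.0321 = 9.4695 kg
With overhead 1.322: m_pack = 9.4695 * 1.322 = 12.52 kg

12.52 kg


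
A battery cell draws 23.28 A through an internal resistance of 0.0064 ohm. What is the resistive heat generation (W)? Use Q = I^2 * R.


I^2 = 541.96
Q = 541.96 * 0.0064 = 3.469 W

3.469 W


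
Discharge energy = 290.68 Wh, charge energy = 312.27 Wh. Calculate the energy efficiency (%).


Round-trip efficiency = 290.68/312.27 * 100% = 93.09%

93.09%


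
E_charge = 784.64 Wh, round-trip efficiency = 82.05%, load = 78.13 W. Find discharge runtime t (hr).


Step 1: E_discharge = eta/100 * E_charge = 82.05/100 * 784.64 = 643.8 Wh
Step 2: t = E_discharge / P = 643.8 / 78.13 = 8.240 hr

8.240 hr


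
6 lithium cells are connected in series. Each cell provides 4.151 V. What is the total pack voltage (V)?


With 6 cells in series at 4.151 V each, V_pack = 24.906 V

24.906 V


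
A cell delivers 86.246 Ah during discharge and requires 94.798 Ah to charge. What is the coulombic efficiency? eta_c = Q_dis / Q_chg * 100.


eta_c = Q_dis / Q_chg * 100 = 86.246 / 94.798 * 100 = 90.98%

90.98%


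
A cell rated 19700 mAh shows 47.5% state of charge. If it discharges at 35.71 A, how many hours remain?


Convert: C_total = 19700 mAh = 19.7 Ah
Step 1: remaining = SOC/100 * C_total = 47.5/100 * 19.7 = 9.3575 Ah
Step 2: t = remaining / I = 9.3575 / 35.71 = 0.2620 hr

0.2620 hr


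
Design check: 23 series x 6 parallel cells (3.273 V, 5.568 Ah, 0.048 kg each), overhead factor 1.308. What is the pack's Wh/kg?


Step 1: V_pack = 23 * 3.273 = 75.279 V
Step 2: C_pack = 6 * 5.568 = 33.408 Ah
Step 3: E_pack = V_pack * C_pack = 75.279 * 33.408 = 2514.9 Wh
Step 4: m_pack = 23 * 6 * 0.048 * 1.308 = 8.6642 kg
Step 5: ED = E_pack / m_pack = 2514.9 / 8.6642 = 290.3 Wh/kg

290.3 Wh/kg


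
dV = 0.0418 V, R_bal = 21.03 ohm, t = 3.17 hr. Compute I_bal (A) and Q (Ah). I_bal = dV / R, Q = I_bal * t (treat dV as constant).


I_bal = dV / R = 0.0418 / 21.03 = 0.0019876 A
Q = I_bal * t = 0.0019876 * 3.17 = 0.006301 Ah

I=0.0019876 A, Q=0.006301 Ah


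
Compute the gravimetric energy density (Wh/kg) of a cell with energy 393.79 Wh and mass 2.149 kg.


Specific energy = 393.79 Wh / 2.149 kg = 183.2 Wh/kg

183.2 Wh/kg


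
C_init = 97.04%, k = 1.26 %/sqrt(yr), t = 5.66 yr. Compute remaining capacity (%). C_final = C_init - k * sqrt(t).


Step 1: sqrt(5.66 yr) = 2.3791
Step 2: drop = 1.26 * 2.3791 = 2.9977
Step 3: C_final = 97.04 - 2.9977 = 94.04%

94.04%


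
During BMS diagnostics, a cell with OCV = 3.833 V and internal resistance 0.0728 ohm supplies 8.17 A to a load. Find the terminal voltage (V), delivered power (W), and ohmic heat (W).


Step 1: V_terminal = OCV - I*R = 3.833 - 8.17 * 0.0728 = 3.2382 V
Step 2: P_out = V_terminal * I = 3.2382 * 8.17 = 26.46 W
Step 3: Q = I^2 * R = 8.17^2 * 0.0728 = 4.859 W

V=3.2382 V, P=26.46 W, Q=4.859 W


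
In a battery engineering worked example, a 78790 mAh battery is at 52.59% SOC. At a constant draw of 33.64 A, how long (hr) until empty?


Convert: C_total = 78790 mAh = 78.79 Ah
Step 1: remaining = SOC/100 * C_total = 52.59/100 * 78.79 = 41.436 Ah
Step 2: t = remaining / I = 41.436 / 33.64 = 1.232 hr

1.232 hr


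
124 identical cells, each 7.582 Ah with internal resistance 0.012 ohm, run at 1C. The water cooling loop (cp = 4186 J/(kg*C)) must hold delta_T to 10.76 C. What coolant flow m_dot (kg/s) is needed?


Step 1: I = 1 * 7.582 = 7.582 A
Step 2: Q_cell = I^2 * R = 7.582^2 * 0.012 = 0.68984 W
Step 3: Q_total = 124 * 0.68984 = 85.54 W
Step 4: m_dot = Q_total / (cp * dT) = 85.54 / (4186 * 10.76) = 0.001899 kg/s

0.001899 kg/s


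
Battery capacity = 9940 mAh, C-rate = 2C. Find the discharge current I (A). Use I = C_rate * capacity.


Convert: capacity = 9940 mAh = 9.94 Ah
At 2C: I = 2 * 9.94 Ah = 19.88 A

19.88 A


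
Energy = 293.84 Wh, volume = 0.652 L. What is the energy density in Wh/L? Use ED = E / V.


Volumetric ED = 293.84 Wh / 0.652 L = 450.7 Wh/L

450.7 Wh/L


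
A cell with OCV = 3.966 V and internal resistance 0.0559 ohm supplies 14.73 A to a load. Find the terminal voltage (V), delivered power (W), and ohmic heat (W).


Step 1: V_terminal = OCV - I*R = 3.966 - 14.73 * 0.0559 = 3.1426 V
Step 2: P_out = V_terminal * I = 3.1426 * 14.73 = 46.29 W
Step 3: Q = I^2 * R = 14.73^2 * 0.0559 = 12.13 W

V=3.1426 V, P=46.29 W, Q=12.13 W
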